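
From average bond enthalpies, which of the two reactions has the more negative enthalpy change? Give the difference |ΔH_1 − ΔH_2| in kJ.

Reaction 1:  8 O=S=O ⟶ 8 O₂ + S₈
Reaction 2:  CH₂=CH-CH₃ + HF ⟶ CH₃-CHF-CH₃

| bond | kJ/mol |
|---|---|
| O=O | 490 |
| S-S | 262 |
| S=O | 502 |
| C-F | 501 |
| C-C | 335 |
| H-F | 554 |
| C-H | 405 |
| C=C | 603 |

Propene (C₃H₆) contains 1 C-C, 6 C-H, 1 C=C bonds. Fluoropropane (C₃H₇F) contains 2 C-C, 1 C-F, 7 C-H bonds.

Reaction 2, by 2100 kJ

Reaction 1:
  Bonds broken (reactants):
    S=O: 16 × 502 = 8032
    Σ(broken) = 8032 kJ
  Bonds formed (products):
    O=O: 8 × 490 = 3920
    S-S: 8 × 262 = 2096
    Σ(formed) = 6016 kJ
  ΔH_1 = 8032 − 6016 = +2016 kJ
Reaction 2:
  Bonds broken (reactants):
    C-C: 1 × 335 = 335
    C-H: 6 × 405 = 2430
    C=C: 1 × 603 = 603
    H-F: 1 × 554 = 554
    Σ(broken) = 3922 kJ
  Bonds formed (products):
    C-C: 2 × 335 = 670
    C-F: 1 × 501 = 501
    C-H: 7 × 405 = 2835
    Σ(formed) = 4006 kJ
  ΔH_2 = 3922 − 4006 = −84 kJ
ΔH_1 − ΔH_2 = +2100 kJ, so reaction 2 has the more negative ΔH; |ΔH_1 − ΔH_2| = 2100 kJ.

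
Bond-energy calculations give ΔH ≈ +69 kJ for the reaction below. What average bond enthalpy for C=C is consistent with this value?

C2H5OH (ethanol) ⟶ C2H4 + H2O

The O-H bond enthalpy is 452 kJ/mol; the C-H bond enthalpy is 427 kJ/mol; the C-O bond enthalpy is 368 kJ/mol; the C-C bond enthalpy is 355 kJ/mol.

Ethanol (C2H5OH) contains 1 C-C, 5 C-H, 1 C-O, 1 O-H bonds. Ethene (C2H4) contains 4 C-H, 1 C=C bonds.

Let D be the C=C bond energy.
Σ(broken) = 1×355 + 5×427 + 1×368 + 1×452 = 3310
Σ(formed) = 4×427 + 1×D + 2×452 = 2612 + D
ΔH = Σ(broken) − Σ(formed) = (3310) − (2612 + D) = +698 − D
Setting this equal to +69 kJ gives D = 629 kJ/mol.

D(C=C) ≈ 629 kJ/mol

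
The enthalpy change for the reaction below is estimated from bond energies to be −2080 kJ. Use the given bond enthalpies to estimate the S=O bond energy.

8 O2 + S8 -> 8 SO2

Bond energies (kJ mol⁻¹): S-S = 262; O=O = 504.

Let D be the S=O bond energy.
Σ(broken) = 8×504 + 8×262 = 6128
Σ(formed) = 16×D = 16D
ΔH = Σ(broken) − Σ(formed) = (6128) − (16D) = +6128 − 16D
Setting this equal to −2080 kJ gives 16D = 8208, so D = 513 kJ/mol.

D(S=O) ≈ 513 kJ/mol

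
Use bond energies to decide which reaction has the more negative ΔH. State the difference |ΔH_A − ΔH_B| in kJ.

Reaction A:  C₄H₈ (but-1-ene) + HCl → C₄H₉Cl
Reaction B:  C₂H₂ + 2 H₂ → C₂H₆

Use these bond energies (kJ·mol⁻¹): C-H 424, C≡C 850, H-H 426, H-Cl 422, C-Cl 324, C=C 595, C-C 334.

Reaction A:
  Bonds broken (reactants):
    C-C: 2 × 334 = 668
    C-H: 8 × 424 = 3392
    C=C: 1 × 595 = 595
    H-Cl: 1 × 422 = 422
    Σ(broken) = 5077 kJ
  Bonds formed (products):
    C-C: 3 × 334 = 1002
    C-Cl: 1 × 324 = 324
    C-H: 9 × 424 = 3816
    Σ(formed) = 5142 kJ
  ΔH_A = 5077 − 5142 = −65 kJ
Reaction B:
  Bonds broken (reactants):
    C≡C: 1 × 850 = 850
    C-H: 2 × 424 = 848
    H-H: 2 × 426 = 852
    Σ(broken) = 2550 kJ
  Bonds formed (products):
    C-C: 1 × 334 = 334
    C-H: 6 × 424 = 2544
    Σ(formed) = 2878 kJ
  ΔH_B = 2550 − 2878 = −328 kJ
ΔH_A − ΔH_B = +263 kJ, so reaction B has the more negative ΔH; |ΔH_A − ΔH_B| = 263 kJ.

Reaction B, by 263 kJ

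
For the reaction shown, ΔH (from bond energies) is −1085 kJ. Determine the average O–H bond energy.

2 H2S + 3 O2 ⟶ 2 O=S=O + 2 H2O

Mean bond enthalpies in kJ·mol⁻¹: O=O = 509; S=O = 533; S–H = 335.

D(O–H) ≈ 455 kJ/mol

Let D be the O–H bond energy.
Σ(broken) = 3×509 + 4×335 = 2867
Σ(formed) = 4×D + 4×533 = 2132 + 4D
ΔH = Σ(broken) − Σ(formed) = (2867) − (2132 + 4D) = +735 − 4D
Setting this equal to −1085 kJ gives 4D = 1820, so D = 455 kJ/mol.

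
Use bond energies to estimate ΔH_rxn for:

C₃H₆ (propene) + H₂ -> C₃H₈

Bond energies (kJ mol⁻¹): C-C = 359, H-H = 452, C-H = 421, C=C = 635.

ΔH ≈ −114 kJ

Bonds broken (reactants):
  C-C: 1 × 359 = 359
  C-H: 6 × 421 = 2526
  C=C: 1 × 635 = 635
  H-H: 1 × 452 = 452
  Σ(broken) = 3972 kJ
Bonds formed (products):
  C-C: 2 × 359 = 718
  C-H: 8 × 421 = 3368
  Σ(formed) = 4086 kJ
ΔH = Σ(broken) − Σ(formed) = 3972 − 4086 = −114 kJ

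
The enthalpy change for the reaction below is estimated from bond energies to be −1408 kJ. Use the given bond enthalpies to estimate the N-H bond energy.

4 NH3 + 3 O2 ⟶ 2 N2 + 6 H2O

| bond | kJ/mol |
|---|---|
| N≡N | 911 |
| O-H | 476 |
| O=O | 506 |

D(N-H) ≈ 384 kJ/mol

Let D be the N-H bond energy.
Σ(broken) = 12×D + 3×506 = 1518 + 12D
Σ(formed) = 2×911 + 12×476 = 7534
ΔH = Σ(broken) − Σ(formed) = (1518 + 12D) − (7534) = −6016 + 12D
Setting this equal to −1408 kJ gives 12D = 4608, so D = 384 kJ/mol.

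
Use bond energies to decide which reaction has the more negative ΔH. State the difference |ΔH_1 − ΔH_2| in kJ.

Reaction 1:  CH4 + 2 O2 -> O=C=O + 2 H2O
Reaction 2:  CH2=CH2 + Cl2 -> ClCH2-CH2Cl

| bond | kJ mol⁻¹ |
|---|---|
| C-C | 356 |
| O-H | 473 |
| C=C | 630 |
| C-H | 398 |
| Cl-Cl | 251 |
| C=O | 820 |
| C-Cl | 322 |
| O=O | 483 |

Reaction 1:
  Bonds broken (reactants):
    C-H: 4 × 398 = 1592
    O=O: 2 × 483 = 966
    Σ(broken) = 2558 kJ
  Bonds formed (products):
    C=O: 2 × 820 = 1640
    O-H: 4 × 473 = 1892
    Σ(formed) = 3532 kJ
  ΔH_1 = 2558 − 3532 = −974 kJ
Reaction 2:
  Bonds broken (reactants):
    C-H: 4 × 398 = 1592
    C=C: 1 × 630 = 630
    Cl-Cl: 1 × 251 = 251
    Σ(broken) = 2473 kJ
  Bonds formed (products):
    C-C: 1 × 356 = 356
    C-Cl: 2 × 322 = 644
    C-H: 4 × 398 = 1592
    Σ(formed) = 2592 kJ
  ΔH_2 = 2473 − 2592 = −119 kJ
ΔH_1 − ΔH_2 = −855 kJ, so reaction 1 has the more negative ΔH; |ΔH_1 − ΔH_2| = 855 kJ.

Reaction 1, by 855 kJ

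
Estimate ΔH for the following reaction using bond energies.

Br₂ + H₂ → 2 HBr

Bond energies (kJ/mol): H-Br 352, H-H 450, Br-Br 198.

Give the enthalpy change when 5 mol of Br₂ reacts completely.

ΔH = −280 kJ

Bonds broken (reactants):
  Br-Br: 1 × 198 = 198
  H-H: 1 × 450 = 450
  Σ(broken) = 648 kJ
Bonds formed (products):
  H-Br: 2 × 352 = 704
  Σ(formed) = 704 kJ
ΔH = Σ(broken) − Σ(formed) = 648 − 704 = −56 kJ
For 5× the reaction as written: 5 × (−56) = −280 kJ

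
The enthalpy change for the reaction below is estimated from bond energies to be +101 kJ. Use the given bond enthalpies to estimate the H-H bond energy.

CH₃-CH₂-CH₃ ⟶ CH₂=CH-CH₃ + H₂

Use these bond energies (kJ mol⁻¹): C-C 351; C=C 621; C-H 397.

Let D be the H-H bond energy.
Σ(broken) = 2×351 + 8×397 = 3878
Σ(formed) = 1×351 + 6×397 + 1×621 + 1×D = 3354 + D
ΔH = Σ(broken) − Σ(formed) = (3878) − (3354 + D) = +524 − D
Setting this equal to +101 kJ gives D = 423 kJ/mol.

D(H-H) ≈ 423 kJ/mol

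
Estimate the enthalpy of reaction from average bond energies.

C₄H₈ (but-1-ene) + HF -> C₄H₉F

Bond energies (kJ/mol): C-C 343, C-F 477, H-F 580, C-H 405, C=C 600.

Bonds broken (reactants):
  C-C: 2 × 343 = 686
  C-H: 8 × 405 = 3240
  C=C: 1 × 600 = 600
  H-F: 1 × 580 = 580
  Σ(broken) = 5106 kJ
Bonds formed (products):
  C-C: 3 × 343 = 1029
  C-F: 1 × 477 = 477
  C-H: 9 × 405 = 3645
  Σ(formed) = 5151 kJ
ΔH = Σ(broken) − Σ(formed) = 5106 − 5151 = −45 kJ

ΔH ≈ −45 kJ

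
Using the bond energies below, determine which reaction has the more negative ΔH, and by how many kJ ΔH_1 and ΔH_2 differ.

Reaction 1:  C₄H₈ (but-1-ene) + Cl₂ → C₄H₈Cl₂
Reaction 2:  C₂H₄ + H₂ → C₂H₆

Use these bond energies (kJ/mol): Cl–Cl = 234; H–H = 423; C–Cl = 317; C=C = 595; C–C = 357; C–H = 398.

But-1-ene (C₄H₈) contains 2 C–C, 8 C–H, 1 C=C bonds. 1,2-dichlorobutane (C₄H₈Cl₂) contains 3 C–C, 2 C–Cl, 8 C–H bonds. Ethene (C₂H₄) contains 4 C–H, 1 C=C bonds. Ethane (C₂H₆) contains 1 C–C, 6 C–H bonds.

Reaction 1:
  Bonds broken (reactants):
    C–C: 2 × 357 = 714
    C–H: 8 × 398 = 3184
    C=C: 1 × 595 = 595
    Cl–Cl: 1 × 234 = 234
    Σ(broken) = 4727 kJ
  Bonds formed (products):
    C–C: 3 × 357 = 1071
    C–Cl: 2 × 317 = 634
    C–H: 8 × 398 = 3184
    Σ(formed) = 4889 kJ
  ΔH_1 = 4727 − 4889 = −162 kJ
Reaction 2:
  Bonds broken (reactants):
    C–H: 4 × 398 = 1592
    C=C: 1 × 595 = 595
    H–H: 1 × 423 = 423
    Σ(broken) = 2610 kJ
  Bonds formed (products):
    C–C: 1 × 357 = 357
    C–H: 6 × 398 = 2388
    Σ(formed) = 2745 kJ
  ΔH_2 = 2610 − 2745 = −135 kJ
ΔH_1 − ΔH_2 = −27 kJ, so reaction 1 has the more negative ΔH; |ΔH_1 − ΔH_2| = 27 kJ.

Reaction 1, by 27 kJ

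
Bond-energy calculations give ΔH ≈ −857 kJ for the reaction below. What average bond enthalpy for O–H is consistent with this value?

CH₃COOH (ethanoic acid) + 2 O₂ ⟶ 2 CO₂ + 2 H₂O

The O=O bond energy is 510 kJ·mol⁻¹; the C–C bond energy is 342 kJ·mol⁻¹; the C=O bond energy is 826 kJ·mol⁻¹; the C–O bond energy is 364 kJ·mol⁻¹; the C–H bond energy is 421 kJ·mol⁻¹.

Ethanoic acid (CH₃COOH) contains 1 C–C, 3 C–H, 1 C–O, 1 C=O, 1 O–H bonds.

D(O–H) ≈ 456 kJ/mol

Let D be the O–H bond energy.
Σ(broken) = 1×342 + 3×421 + 1×364 + 1×826 + 1×D + 2×510 = 3815 + D
Σ(formed) = 4×826 + 4×D = 3304 + 4D
ΔH = Σ(broken) − Σ(formed) = (3815 + D) − (3304 + 4D) = +511 − 3D
Setting this equal to −857 kJ gives 3D = 1368, so D = 456 kJ/mol.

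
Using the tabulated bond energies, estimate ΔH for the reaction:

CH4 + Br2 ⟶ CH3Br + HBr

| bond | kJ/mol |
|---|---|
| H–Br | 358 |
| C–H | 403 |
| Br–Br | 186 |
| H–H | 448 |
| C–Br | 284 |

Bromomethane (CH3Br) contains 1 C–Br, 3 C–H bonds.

Bonds broken (reactants):
  Br–Br: 1 × 186 = 186
  C–H: 4 × 403 = 1612
  Σ(broken) = 1798 kJ
Bonds formed (products):
  C–Br: 1 × 284 = 284
  C–H: 3 × 403 = 1209
  H–Br: 1 × 358 = 358
  Σ(formed) = 1851 kJ
ΔH = Σ(broken) − Σ(formed) = 1798 − 1851 = −53 kJ

ΔH ≈ −53 kJ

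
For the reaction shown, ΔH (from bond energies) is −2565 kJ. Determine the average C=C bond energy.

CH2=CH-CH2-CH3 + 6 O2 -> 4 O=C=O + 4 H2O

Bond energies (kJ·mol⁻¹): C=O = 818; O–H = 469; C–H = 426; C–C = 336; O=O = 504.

Let D be the C=C bond energy.
Σ(broken) = 2×336 + 8×426 + 1×D + 6×504 = 7104 + D
Σ(formed) = 8×818 + 8×469 = 10296
ΔH = Σ(broken) − Σ(formed) = (7104 + D) − (10296) = −3192 + D
Setting this equal to −2565 kJ gives D = 627 kJ/mol.

D(C=C) ≈ 627 kJ/mol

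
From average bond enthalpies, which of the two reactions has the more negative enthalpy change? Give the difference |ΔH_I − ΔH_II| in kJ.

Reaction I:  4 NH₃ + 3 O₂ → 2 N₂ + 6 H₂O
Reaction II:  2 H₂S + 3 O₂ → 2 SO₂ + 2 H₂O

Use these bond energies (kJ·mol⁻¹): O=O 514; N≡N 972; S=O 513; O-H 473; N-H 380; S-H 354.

Reaction I:
  Bonds broken (reactants):
    N-H: 12 × 380 = 4560
    O=O: 3 × 514 = 1542
    Σ(broken) = 6102 kJ
  Bonds formed (products):
    N≡N: 2 × 972 = 1944
    O-H: 12 × 473 = 5676
    Σ(formed) = 7620 kJ
  ΔH_I = 6102 − 7620 = −1518 kJ
Reaction II:
  Bonds broken (reactants):
    O=O: 3 × 514 = 1542
    S-H: 4 × 354 = 1416
    Σ(broken) = 2958 kJ
  Bonds formed (products):
    O-H: 4 × 473 = 1892
    S=O: 4 × 513 = 2052
    Σ(formed) = 3944 kJ
  ΔH_II = 2958 − 3944 = −986 kJ
ΔH_I − ΔH_II = −532 kJ, so reaction I has the more negative ΔH; |ΔH_I − ΔH_II| = 532 kJ.

Reaction I, by 532 kJ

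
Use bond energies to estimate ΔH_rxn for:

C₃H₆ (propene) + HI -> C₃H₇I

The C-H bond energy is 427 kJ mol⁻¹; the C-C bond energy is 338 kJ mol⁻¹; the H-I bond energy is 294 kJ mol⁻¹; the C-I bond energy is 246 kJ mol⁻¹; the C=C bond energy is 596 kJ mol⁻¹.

Bonds broken (reactants):
  C-C: 1 × 338 = 338
  C-H: 6 × 427 = 2562
  C=C: 1 × 596 = 596
  H-I: 1 × 294 = 294
  Σ(broken) = 3790 kJ
Bonds formed (products):
  C-C: 2 × 338 = 676
  C-H: 7 × 427 = 2989
  C-I: 1 × 246 = 246
  Σ(formed) = 3911 kJ
ΔH = Σ(broken) − Σ(formed) = 3790 − 3911 = −121 kJ

ΔH ≈ −121 kJ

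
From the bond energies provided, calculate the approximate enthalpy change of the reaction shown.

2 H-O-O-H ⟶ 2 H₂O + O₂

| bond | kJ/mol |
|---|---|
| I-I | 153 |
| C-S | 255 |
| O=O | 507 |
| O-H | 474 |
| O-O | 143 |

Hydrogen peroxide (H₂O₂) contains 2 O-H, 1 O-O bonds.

ΔH ≈ −221 kJ

Bonds broken (reactants):
  O-H: 4 × 474 = 1896
  O-O: 2 × 143 = 286
  Σ(broken) = 2182 kJ
Bonds formed (products):
  O-H: 4 × 474 = 1896
  O=O: 1 × 507 = 507
  Σ(formed) = 2403 kJ
ΔH = Σ(broken) − Σ(formed) = 2182 − 2403 = −221 kJ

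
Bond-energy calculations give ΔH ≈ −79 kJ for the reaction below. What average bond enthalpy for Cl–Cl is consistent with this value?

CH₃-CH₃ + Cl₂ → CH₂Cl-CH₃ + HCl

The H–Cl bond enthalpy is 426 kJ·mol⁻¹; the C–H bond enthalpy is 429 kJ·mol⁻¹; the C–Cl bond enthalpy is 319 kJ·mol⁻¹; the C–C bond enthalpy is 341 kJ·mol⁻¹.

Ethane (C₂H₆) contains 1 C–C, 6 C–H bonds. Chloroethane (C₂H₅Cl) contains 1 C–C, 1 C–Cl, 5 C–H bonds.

D(Cl–Cl) ≈ 237 kJ/mol

Let D be the Cl–Cl bond energy.
Σ(broken) = 1×341 + 6×429 + 1×D = 2915 + D
Σ(formed) = 1×341 + 1×319 + 5×429 + 1×426 = 3231
ΔH = Σ(broken) − Σ(formed) = (2915 + D) − (3231) = −316 + D
Setting this equal to −79 kJ gives D = 237 kJ/mol.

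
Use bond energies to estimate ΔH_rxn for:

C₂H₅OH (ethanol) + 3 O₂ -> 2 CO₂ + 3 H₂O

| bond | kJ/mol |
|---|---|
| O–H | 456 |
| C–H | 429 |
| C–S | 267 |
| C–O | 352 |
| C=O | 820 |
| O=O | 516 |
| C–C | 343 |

ΔH ≈ −1172 kJ

Bonds broken (reactants):
  C–C: 1 × 343 = 343
  C–H: 5 × 429 = 2145
  C–O: 1 × 352 = 352
  O–H: 1 × 456 = 456
  O=O: 3 × 516 = 1548
  Σ(broken) = 4844 kJ
Bonds formed (products):
  C=O: 4 × 820 = 3280
  O–H: 6 × 456 = 2736
  Σ(formed) = 6016 kJ
ΔH = Σ(broken) − Σ(formed) = 4844 − 6016 = −1172 kJ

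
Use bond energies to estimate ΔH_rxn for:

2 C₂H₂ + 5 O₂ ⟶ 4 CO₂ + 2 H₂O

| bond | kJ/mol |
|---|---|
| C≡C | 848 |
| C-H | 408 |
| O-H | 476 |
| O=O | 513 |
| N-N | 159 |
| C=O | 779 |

ΔH ≈ −2243 kJ

Bonds broken (reactants):
  C≡C: 2 × 848 = 1696
  C-H: 4 × 408 = 1632
  O=O: 5 × 513 = 2565
  Σ(broken) = 5893 kJ
Bonds formed (products):
  C=O: 8 × 779 = 6232
  O-H: 4 × 476 = 1904
  Σ(formed) = 8136 kJ
ΔH = Σ(broken) − Σ(formed) = 5893 − 8136 = −2243 kJ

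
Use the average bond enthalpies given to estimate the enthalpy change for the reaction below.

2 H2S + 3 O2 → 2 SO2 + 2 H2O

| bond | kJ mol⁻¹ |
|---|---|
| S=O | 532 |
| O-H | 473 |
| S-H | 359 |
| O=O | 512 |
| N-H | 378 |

ΔH ≈ −1048 kJ

Bonds broken (reactants):
  O=O: 3 × 512 = 1536
  S-H: 4 × 359 = 1436
  Σ(broken) = 2972 kJ
Bonds formed (products):
  O-H: 4 × 473 = 1892
  S=O: 4 × 532 = 2128
  Σ(formed) = 4020 kJ
ΔH = Σ(broken) − Σ(formed) = 2972 − 4020 = −1048 kJ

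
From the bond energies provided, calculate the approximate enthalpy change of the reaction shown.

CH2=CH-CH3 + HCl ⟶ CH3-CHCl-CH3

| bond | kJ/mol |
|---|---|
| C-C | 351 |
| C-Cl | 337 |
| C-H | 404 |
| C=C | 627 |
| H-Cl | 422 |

ΔH ≈ −43 kJ

Bonds broken (reactants):
  C-C: 1 × 351 = 351
  C-H: 6 × 404 = 2424
  C=C: 1 × 627 = 627
  H-Cl: 1 × 422 = 422
  Σ(broken) = 3824 kJ
Bonds formed (products):
  C-C: 2 × 351 = 702
  C-Cl: 1 × 337 = 337
  C-H: 7 × 404 = 2828
  Σ(formed) = 3867 kJ
ΔH = Σ(broken) − Σ(formed) = 3824 − 3867 = −43 kJ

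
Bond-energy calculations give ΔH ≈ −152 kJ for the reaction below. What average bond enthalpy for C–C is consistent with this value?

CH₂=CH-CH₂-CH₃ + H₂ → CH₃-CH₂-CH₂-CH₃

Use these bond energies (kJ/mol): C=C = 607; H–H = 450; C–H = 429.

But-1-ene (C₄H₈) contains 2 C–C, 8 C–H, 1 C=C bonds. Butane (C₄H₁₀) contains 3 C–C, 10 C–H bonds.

D(C–C) ≈ 351 kJ/mol

Let D be the C–C bond energy.
Σ(broken) = 2×D + 8×429 + 1×607 + 1×450 = 4489 + 2D
Σ(formed) = 3×D + 10×429 = 4290 + 3D
ΔH = Σ(broken) − Σ(formed) = (4489 + 2D) − (4290 + 3D) = +199 − D
Setting this equal to −152 kJ gives D = 351 kJ/mol.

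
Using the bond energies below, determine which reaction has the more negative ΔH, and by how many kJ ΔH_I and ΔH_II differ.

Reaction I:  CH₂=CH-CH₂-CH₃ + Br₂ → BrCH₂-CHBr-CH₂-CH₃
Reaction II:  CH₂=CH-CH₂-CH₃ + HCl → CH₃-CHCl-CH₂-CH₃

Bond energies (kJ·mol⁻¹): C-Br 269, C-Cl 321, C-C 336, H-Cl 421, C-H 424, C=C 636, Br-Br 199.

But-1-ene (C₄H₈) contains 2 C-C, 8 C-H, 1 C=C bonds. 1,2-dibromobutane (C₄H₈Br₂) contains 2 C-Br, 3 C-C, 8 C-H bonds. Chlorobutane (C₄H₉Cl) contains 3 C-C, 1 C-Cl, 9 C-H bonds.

Reaction I, by 15 kJ

Reaction I:
  Bonds broken (reactants):
    Br-Br: 1 × 199 = 199
    C-C: 2 × 336 = 672
    C-H: 8 × 424 = 3392
    C=C: 1 × 636 = 636
    Σ(broken) = 4899 kJ
  Bonds formed (products):
    C-Br: 2 × 269 = 538
    C-C: 3 × 336 = 1008
    C-H: 8 × 424 = 3392
    Σ(formed) = 4938 kJ
  ΔH_I = 4899 − 4938 = −39 kJ
Reaction II:
  Bonds broken (reactants):
    C-C: 2 × 336 = 672
    C-H: 8 × 424 = 3392
    C=C: 1 × 636 = 636
    H-Cl: 1 × 421 = 421
    Σ(broken) = 5121 kJ
  Bonds formed (products):
    C-C: 3 × 336 = 1008
    C-Cl: 1 × 321 = 321
    C-H: 9 × 424 = 3816
    Σ(formed) = 5145 kJ
  ΔH_II = 5121 − 5145 = −24 kJ
ΔH_I − ΔH_II = −15 kJ, so reaction I has the more negative ΔH; |ΔH_I − ΔH_II| = 15 kJ.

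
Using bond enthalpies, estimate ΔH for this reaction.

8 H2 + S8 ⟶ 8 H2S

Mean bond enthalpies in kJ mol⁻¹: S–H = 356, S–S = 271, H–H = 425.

ΔH ≈ −128 kJ

Bonds broken (reactants):
  H–H: 8 × 425 = 3400
  S–S: 8 × 271 = 2168
  Σ(broken) = 5568 kJ
Bonds formed (products):
  S–H: 16 × 356 = 5696
  Σ(formed) = 5696 kJ
ΔH = Σ(broken) − Σ(formed) = 5568 − 5696 = −128 kJ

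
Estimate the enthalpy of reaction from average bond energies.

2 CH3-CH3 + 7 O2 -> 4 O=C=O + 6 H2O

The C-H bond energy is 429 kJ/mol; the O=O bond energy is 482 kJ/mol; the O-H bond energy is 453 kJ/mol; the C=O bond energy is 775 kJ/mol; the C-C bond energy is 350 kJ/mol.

Bonds broken (reactants):
  C-C: 2 × 350 = 700
  C-H: 12 × 429 = 5148
  O=O: 7 × 482 = 3374
  Σ(broken) = 9222 kJ
Bonds formed (products):
  C=O: 8 × 775 = 6200
  O-H: 12 × 453 = 5436
  Σ(formed) = 11636 kJ
ΔH = Σ(broken) − Σ(formed) = 9222 − 11636 = −2414 kJ

ΔH ≈ −2414 kJ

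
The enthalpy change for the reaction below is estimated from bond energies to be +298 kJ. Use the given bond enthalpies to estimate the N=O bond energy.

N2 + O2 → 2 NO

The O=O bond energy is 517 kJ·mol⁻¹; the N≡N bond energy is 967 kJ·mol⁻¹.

D(N=O) ≈ 593 kJ/mol

Let D be the N=O bond energy.
Σ(broken) = 1×967 + 1×517 = 1484
Σ(formed) = 2×D = 2D
ΔH = Σ(broken) − Σ(formed) = (1484) − (2D) = +1484 − 2D
Setting this equal to +298 kJ gives 2D = 1186, so D = 593 kJ/mol.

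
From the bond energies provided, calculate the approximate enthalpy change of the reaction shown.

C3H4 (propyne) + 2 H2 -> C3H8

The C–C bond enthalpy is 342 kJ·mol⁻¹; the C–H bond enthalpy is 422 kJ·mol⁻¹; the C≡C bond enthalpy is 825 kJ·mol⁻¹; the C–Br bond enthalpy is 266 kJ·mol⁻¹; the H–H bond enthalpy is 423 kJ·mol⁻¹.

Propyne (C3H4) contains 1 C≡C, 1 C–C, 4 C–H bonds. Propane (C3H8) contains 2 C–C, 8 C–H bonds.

ΔH ≈ −359 kJ

Bonds broken (reactants):
  C≡C: 1 × 825 = 825
  C–C: 1 × 342 = 342
  C–H: 4 × 422 = 1688
  H–H: 2 × 423 = 846
  Σ(broken) = 3701 kJ
Bonds formed (products):
  C–C: 2 × 342 = 684
  C–H: 8 × 422 = 3376
  Σ(formed) = 4060 kJ
ΔH = Σ(broken) − Σ(formed) = 3701 − 4060 = −359 kJ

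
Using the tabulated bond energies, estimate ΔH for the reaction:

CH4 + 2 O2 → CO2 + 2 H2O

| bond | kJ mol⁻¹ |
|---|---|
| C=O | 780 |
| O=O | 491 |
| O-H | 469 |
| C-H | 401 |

Bonds broken (reactants):
  C-H: 4 × 401 = 1604
  O=O: 2 × 491 = 982
  Σ(broken) = 2586 kJ
Bonds formed (products):
  C=O: 2 × 780 = 1560
  O-H: 4 × 469 = 1876
  Σ(formed) = 3436 kJ
ΔH = Σ(broken) − Σ(formed) = 2586 − 3436 = −850 kJ

ΔH ≈ −850 kJ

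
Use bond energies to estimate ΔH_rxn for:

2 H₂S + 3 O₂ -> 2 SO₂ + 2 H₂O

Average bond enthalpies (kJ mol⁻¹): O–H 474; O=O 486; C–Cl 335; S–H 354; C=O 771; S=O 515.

Bonds broken (reactants):
  O=O: 3 × 486 = 1458
  S–H: 4 × 354 = 1416
  Σ(broken) = 2874 kJ
Bonds formed (products):
  O–H: 4 × 474 = 1896
  S=O: 4 × 515 = 2060
  Σ(formed) = 3956 kJ
ΔH = Σ(broken) − Σ(formed) = 2874 − 3956 = −1082 kJ

ΔH ≈ −1082 kJ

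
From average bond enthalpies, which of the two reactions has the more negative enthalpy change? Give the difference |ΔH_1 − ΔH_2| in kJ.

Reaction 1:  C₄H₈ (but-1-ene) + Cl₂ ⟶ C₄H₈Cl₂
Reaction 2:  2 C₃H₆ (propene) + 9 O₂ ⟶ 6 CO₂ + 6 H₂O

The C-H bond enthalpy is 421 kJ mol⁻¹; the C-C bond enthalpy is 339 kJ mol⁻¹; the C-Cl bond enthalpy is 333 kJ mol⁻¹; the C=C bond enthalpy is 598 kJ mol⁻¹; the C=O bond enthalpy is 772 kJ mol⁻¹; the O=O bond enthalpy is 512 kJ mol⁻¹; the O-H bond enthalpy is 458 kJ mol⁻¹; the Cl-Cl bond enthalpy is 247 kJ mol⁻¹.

Reaction 1:
  Bonds broken (reactants):
    C-C: 2 × 339 = 678
    C-H: 8 × 421 = 3368
    C=C: 1 × 598 = 598
    Cl-Cl: 1 × 247 = 247
    Σ(broken) = 4891 kJ
  Bonds formed (products):
    C-C: 3 × 339 = 1017
    C-Cl: 2 × 333 = 666
    C-H: 8 × 421 = 3368
    Σ(formed) = 5051 kJ
  ΔH_1 = 4891 − 5051 = −160 kJ
Reaction 2:
  Bonds broken (reactants):
    C-C: 2 × 339 = 678
    C-H: 12 × 421 = 5052
    C=C: 2 × 598 = 1196
    O=O: 9 × 512 = 4608
    Σ(broken) = 11534 kJ
  Bonds formed (products):
    C=O: 12 × 772 = 9264
    O-H: 12 × 458 = 5496
    Σ(formed) = 14760 kJ
  ΔH_2 = 11534 − 14760 = −3226 kJ
ΔH_1 − ΔH_2 = +3066 kJ, so reaction 2 has the more negative ΔH; |ΔH_1 − ΔH_2| = 3066 kJ.

Reaction 2, by 3066 kJ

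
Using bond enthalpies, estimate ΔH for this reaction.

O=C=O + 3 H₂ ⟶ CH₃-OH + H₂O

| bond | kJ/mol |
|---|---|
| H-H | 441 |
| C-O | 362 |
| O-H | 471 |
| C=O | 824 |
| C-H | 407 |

ΔH ≈ −25 kJ

Bonds broken (reactants):
  C=O: 2 × 824 = 1648
  H-H: 3 × 441 = 1323
  Σ(broken) = 2971 kJ
Bonds formed (products):
  C-H: 3 × 407 = 1221
  C-O: 1 × 362 = 362
  O-H: 3 × 471 = 1413
  Σ(formed) = 2996 kJ
ΔH = Σ(broken) − Σ(formed) = 2971 − 2996 = −25 kJ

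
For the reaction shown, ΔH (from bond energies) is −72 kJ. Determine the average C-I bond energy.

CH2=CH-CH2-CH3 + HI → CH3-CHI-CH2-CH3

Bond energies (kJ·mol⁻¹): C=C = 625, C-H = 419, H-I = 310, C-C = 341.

D(C-I) ≈ 247 kJ/mol

Let D be the C-I bond energy.
Σ(broken) = 2×341 + 8×419 + 1×625 + 1×310 = 4969
Σ(formed) = 3×341 + 9×419 + 1×D = 4794 + D
ΔH = Σ(broken) − Σ(formed) = (4969) − (4794 + D) = +175 − D
Setting this equal to −72 kJ gives D = 247 kJ/mol.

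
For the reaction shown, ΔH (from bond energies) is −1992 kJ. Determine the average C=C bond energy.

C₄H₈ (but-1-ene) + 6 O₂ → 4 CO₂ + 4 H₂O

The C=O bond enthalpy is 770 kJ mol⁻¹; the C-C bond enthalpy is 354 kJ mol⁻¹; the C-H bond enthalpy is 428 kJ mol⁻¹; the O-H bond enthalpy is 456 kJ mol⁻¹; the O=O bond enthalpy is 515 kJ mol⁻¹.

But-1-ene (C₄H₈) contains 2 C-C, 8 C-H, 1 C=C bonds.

Let D be the C=C bond energy.
Σ(broken) = 2×354 + 8×428 + 1×D + 6×515 = 7222 + D
Σ(formed) = 8×770 + 8×456 = 9808
ΔH = Σ(broken) − Σ(formed) = (7222 + D) − (9808) = −2586 + D
Setting this equal to −1992 kJ gives D = 594 kJ/mol.

D(C=C) ≈ 594 kJ/mol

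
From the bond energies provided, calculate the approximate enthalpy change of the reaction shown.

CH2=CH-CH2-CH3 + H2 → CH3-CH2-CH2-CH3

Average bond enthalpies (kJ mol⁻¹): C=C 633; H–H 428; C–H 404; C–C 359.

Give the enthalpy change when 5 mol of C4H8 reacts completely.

Bonds broken (reactants):
  C–C: 2 × 359 = 718
  C–H: 8 × 404 = 3232
  C=C: 1 × 633 = 633
  H–H: 1 × 428 = 428
  Σ(broken) = 5011 kJ
Bonds formed (products):
  C–C: 3 × 359 = 1077
  C–H: 10 × 404 = 4040
  Σ(formed) = 5117 kJ
ΔH = Σ(broken) − Σ(formed) = 5011 − 5117 = −106 kJ
For 5× the reaction as written: 5 × (−106) = −530 kJ

ΔH = −530 kJ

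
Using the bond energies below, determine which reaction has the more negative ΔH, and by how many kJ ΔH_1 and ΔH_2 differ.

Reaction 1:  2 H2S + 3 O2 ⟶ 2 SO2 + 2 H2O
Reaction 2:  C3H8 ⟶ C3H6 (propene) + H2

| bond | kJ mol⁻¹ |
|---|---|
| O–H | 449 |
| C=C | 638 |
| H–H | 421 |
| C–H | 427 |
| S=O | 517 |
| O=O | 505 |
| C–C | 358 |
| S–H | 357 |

Reaction 1, by 1074 kJ

Reaction 1:
  Bonds broken (reactants):
    O=O: 3 × 505 = 1515
    S–H: 4 × 357 = 1428
    Σ(broken) = 2943 kJ
  Bonds formed (products):
    O–H: 4 × 449 = 1796
    S=O: 4 × 517 = 2068
    Σ(formed) = 3864 kJ
  ΔH_1 = 2943 − 3864 = −921 kJ
Reaction 2:
  Bonds broken (reactants):
    C–C: 2 × 358 = 716
    C–H: 8 × 427 = 3416
    Σ(broken) = 4132 kJ
  Bonds formed (products):
    C–C: 1 × 358 = 358
    C–H: 6 × 427 = 2562
    C=C: 1 × 638 = 638
    H–H: 1 × 421 = 421
    Σ(formed) = 3979 kJ
  ΔH_2 = 4132 − 3979 = +153 kJ
ΔH_1 − ΔH_2 = −1074 kJ, so reaction 1 has the more negative ΔH; |ΔH_1 − ΔH_2| = 1074 kJ.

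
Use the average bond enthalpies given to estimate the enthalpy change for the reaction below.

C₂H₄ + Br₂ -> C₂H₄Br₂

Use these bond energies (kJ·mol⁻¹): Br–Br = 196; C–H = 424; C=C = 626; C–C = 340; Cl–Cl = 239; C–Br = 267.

ΔH ≈ −52 kJ

Bonds broken (reactants):
  Br–Br: 1 × 196 = 196
  C–H: 4 × 424 = 1696
  C=C: 1 × 626 = 626
  Σ(broken) = 2518 kJ
Bonds formed (products):
  C–Br: 2 × 267 = 534
  C–C: 1 × 340 = 340
  C–H: 4 × 424 = 1696
  Σ(formed) = 2570 kJ
ΔH = Σ(broken) − Σ(formed) = 2518 − 2570 = −52 kJ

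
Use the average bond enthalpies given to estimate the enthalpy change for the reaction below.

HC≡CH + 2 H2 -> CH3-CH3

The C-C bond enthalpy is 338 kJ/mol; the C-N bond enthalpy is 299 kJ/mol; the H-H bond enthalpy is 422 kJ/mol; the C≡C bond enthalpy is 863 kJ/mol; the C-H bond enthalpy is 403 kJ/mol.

Bonds broken (reactants):
  C≡C: 1 × 863 = 863
  C-H: 2 × 403 = 806
  H-H: 2 × 422 = 844
  Σ(broken) = 2513 kJ
Bonds formed (products):
  C-C: 1 × 338 = 338
  C-H: 6 × 403 = 2418
  Σ(formed) = 2756 kJ
ΔH = Σ(broken) − Σ(formed) = 2513 − 2756 = −243 kJ

ΔH ≈ −243 kJ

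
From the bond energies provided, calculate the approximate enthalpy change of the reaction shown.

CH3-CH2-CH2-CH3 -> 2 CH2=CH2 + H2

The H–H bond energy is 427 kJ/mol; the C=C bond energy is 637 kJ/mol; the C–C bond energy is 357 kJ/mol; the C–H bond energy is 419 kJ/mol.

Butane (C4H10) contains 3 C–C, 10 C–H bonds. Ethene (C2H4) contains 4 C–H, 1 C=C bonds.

ΔH ≈ +208 kJ

Bonds broken (reactants):
  C–C: 3 × 357 = 1071
  C–H: 10 × 419 = 4190
  Σ(broken) = 5261 kJ
Bonds formed (products):
  C–H: 8 × 419 = 3352
  C=C: 2 × 637 = 1274
  H–H: 1 × 427 = 427
  Σ(formed) = 5053 kJ
ΔH = Σ(broken) − Σ(formed) = 5261 − 5053 = +208 kJ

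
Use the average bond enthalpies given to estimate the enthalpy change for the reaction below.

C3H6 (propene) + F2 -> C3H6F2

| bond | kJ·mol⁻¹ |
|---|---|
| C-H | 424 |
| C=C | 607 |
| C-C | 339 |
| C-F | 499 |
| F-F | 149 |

Bonds broken (reactants):
  C-C: 1 × 339 = 339
  C-H: 6 × 424 = 2544
  C=C: 1 × 607 = 607
  F-F: 1 × 149 = 149
  Σ(broken) = 3639 kJ
Bonds formed (products):
  C-C: 2 × 339 = 678
  C-F: 2 × 499 = 998
  C-H: 6 × 424 = 2544
  Σ(formed) = 4220 kJ
ΔH = Σ(broken) − Σ(formed) = 3639 − 4220 = −581 kJ

ΔH ≈ −581 kJ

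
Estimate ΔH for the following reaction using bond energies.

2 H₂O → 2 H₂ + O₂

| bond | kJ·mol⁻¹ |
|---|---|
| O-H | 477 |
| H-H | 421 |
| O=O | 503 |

Bonds broken (reactants):
  O-H: 4 × 477 = 1908
  Σ(broken) = 1908 kJ
Bonds formed (products):
  H-H: 2 × 421 = 842
  O=O: 1 × 503 = 503
  Σ(formed) = 1345 kJ
ΔH = Σ(broken) − Σ(formed) = 1908 − 1345 = +563 kJ

ΔH ≈ +563 kJ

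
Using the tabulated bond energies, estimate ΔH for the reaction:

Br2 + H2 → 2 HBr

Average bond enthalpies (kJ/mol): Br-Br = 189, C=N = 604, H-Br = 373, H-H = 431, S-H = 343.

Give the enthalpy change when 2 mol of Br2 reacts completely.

Bonds broken (reactants):
  Br-Br: 1 × 189 = 189
  H-H: 1 × 431 = 431
  Σ(broken) = 620 kJ
Bonds formed (products):
  H-Br: 2 × 373 = 746
  Σ(formed) = 746 kJ
ΔH = Σ(broken) − Σ(formed) = 620 − 746 = −126 kJ
For 2× the reaction as written: 2 × (−126) = −252 kJ

ΔH = −252 kJ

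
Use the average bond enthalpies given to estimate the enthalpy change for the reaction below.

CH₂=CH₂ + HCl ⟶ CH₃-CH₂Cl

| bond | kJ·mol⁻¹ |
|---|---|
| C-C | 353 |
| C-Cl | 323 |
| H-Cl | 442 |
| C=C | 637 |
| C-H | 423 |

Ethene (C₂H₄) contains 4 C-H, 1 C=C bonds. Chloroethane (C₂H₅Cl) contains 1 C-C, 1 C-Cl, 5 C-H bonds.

Bonds broken (reactants):
  C-H: 4 × 423 = 1692
  C=C: 1 × 637 = 637
  H-Cl: 1 × 442 = 442
  Σ(broken) = 2771 kJ
Bonds formed (products):
  C-C: 1 × 353 = 353
  C-Cl: 1 × 323 = 323
  C-H: 5 × 423 = 2115
  Σ(formed) = 2791 kJ
ΔH = Σ(broken) − Σ(formed) = 2771 − 2791 = −20 kJ

ΔH ≈ −20 kJ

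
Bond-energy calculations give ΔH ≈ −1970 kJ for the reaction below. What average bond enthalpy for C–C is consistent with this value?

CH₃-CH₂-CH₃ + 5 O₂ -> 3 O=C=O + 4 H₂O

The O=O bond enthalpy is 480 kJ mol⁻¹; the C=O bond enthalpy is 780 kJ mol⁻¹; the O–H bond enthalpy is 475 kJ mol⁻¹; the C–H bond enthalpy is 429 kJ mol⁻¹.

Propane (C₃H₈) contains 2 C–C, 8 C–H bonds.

D(C–C) ≈ 339 kJ/mol

Let D be the C–C bond energy.
Σ(broken) = 2×D + 8×429 + 5×480 = 5832 + 2D
Σ(formed) = 6×780 + 8×475 = 8480
ΔH = Σ(broken) − Σ(formed) = (5832 + 2D) − (8480) = −2648 + 2D
Setting this equal to −1970 kJ gives 2D = 678, so D = 339 kJ/mol.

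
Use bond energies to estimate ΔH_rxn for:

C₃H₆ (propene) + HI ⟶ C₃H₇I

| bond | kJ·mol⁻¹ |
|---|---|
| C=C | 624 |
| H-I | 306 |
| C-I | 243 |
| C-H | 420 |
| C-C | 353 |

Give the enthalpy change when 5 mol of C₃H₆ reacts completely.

Bonds broken (reactants):
  C-C: 1 × 353 = 353
  C-H: 6 × 420 = 2520
  C=C: 1 × 624 = 624
  H-I: 1 × 306 = 306
  Σ(broken) = 3803 kJ
Bonds formed (products):
  C-C: 2 × 353 = 706
  C-H: 7 × 420 = 2940
  C-I: 1 × 243 = 243
  Σ(formed) = 3889 kJ
ΔH = Σ(broken) − Σ(formed) = 3803 − 3889 = −86 kJ
For 5× the reaction as written: 5 × (−86) = −430 kJ

ΔH = −430 kJ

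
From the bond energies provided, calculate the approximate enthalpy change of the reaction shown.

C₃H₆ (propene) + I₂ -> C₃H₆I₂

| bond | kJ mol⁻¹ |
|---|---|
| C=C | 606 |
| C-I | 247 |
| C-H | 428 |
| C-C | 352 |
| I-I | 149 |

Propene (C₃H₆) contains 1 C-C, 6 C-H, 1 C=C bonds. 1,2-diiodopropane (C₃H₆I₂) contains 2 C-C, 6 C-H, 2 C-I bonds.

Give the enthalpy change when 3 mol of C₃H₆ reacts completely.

Bonds broken (reactants):
  C-C: 1 × 352 = 352
  C-H: 6 × 428 = 2568
  C=C: 1 × 606 = 606
  I-I: 1 × 149 = 149
  Σ(broken) = 3675 kJ
Bonds formed (products):
  C-C: 2 × 352 = 704
  C-H: 6 × 428 = 2568
  C-I: 2 × 247 = 494
  Σ(formed) = 3766 kJ
ΔH = Σ(broken) − Σ(formed) = 3675 − 3766 = −91 kJ
For 3× the reaction as written: 3 × (−91) = −273 kJ

ΔH = −273 kJ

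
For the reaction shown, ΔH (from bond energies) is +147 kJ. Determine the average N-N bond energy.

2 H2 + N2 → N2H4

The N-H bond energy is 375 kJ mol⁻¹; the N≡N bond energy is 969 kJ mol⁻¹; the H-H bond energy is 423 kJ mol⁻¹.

Let D be the N-N bond energy.
Σ(broken) = 2×423 + 1×969 = 1815
Σ(formed) = 4×375 + 1×D = 1500 + D
ΔH = Σ(broken) − Σ(formed) = (1815) − (1500 + D) = +315 − D
Setting this equal to +147 kJ gives D = 168 kJ/mol.

D(N-N) ≈ 168 kJ/mol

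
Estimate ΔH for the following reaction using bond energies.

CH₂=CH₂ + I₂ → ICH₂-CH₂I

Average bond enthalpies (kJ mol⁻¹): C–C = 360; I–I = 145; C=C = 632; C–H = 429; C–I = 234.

Bonds broken (reactants):
  C–H: 4 × 429 = 1716
  C=C: 1 × 632 = 632
  I–I: 1 × 145 = 145
  Σ(broken) = 2493 kJ
Bonds formed (products):
  C–C: 1 × 360 = 360
  C–H: 4 × 429 = 1716
  C–I: 2 × 234 = 468
  Σ(formed) = 2544 kJ
ΔH = Σ(broken) − Σ(formed) = 2493 − 2544 = −51 kJ

ΔH ≈ −51 kJ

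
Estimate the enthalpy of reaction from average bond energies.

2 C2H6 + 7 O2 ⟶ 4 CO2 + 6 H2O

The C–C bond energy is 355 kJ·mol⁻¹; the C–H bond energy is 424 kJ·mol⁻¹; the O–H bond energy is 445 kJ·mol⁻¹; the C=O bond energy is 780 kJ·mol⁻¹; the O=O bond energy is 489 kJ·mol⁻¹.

Bonds broken (reactants):
  C–C: 2 × 355 = 710
  C–H: 12 × 424 = 5088
  O=O: 7 × 489 = 3423
  Σ(broken) = 9221 kJ
Bonds formed (products):
  C=O: 8 × 780 = 6240
  O–H: 12 × 445 = 5340
  Σ(formed) = 11580 kJ
ΔH = Σ(broken) − Σ(formed) = 9221 − 11580 = −2359 kJ

ΔH ≈ −2359 kJ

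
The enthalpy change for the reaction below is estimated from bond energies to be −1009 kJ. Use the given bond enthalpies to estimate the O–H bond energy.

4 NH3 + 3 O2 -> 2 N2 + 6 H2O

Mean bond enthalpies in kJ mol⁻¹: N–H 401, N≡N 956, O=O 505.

D(O–H) ≈ 452 kJ/mol

Let D be the O–H bond energy.
Σ(broken) = 12×401 + 3×505 = 6327
Σ(formed) = 2×956 + 12×D = 1912 + 12D
ΔH = Σ(broken) − Σ(formed) = (6327) − (1912 + 12D) = +4415 − 12D
Setting this equal to −1009 kJ gives 12D = 5424, so D = 452 kJ/mol.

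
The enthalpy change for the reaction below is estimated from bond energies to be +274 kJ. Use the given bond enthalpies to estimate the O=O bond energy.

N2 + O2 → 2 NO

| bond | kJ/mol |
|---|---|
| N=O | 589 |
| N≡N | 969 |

D(O=O) ≈ 483 kJ/mol

Let D be the O=O bond energy.
Σ(broken) = 1×969 + 1×D = 969 + D
Σ(formed) = 2×589 = 1178
ΔH = Σ(broken) − Σ(formed) = (969 + D) − (1178) = −209 + D
Setting this equal to +274 kJ gives D = 483 kJ/mol.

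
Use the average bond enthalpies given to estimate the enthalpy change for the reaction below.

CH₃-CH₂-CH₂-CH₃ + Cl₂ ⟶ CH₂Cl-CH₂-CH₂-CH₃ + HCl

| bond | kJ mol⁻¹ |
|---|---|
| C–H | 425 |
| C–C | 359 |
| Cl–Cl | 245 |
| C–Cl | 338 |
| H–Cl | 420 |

Bonds broken (reactants):
  C–C: 3 × 359 = 1077
  C–H: 10 × 425 = 4250
  Cl–Cl: 1 × 245 = 245
  Σ(broken) = 5572 kJ
Bonds formed (products):
  C–C: 3 × 359 = 1077
  C–Cl: 1 × 338 = 338
  C–H: 9 × 425 = 3825
  H–Cl: 1 × 420 = 420
  Σ(formed) = 5660 kJ
ΔH = Σ(broken) − Σ(formed) = 5572 − 5660 = −88 kJ

ΔH ≈ −88 kJ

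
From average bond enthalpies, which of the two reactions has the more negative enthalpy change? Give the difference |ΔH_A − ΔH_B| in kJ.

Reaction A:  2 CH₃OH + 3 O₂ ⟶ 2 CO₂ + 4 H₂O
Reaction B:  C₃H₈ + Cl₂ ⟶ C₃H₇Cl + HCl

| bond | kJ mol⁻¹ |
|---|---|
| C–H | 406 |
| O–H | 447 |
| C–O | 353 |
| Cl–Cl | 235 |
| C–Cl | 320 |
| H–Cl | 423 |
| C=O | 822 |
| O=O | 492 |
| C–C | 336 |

Reaction A, by 1250 kJ

Reaction A:
  Bonds broken (reactants):
    C–H: 6 × 406 = 2436
    C–O: 2 × 353 = 706
    O–H: 2 × 447 = 894
    O=O: 3 × 492 = 1476
    Σ(broken) = 5512 kJ
  Bonds formed (products):
    C=O: 4 × 822 = 3288
    O–H: 8 × 447 = 3576
    Σ(formed) = 6864 kJ
  ΔH_A = 5512 − 6864 = −1352 kJ
Reaction B:
  Bonds broken (reactants):
    C–C: 2 × 336 = 672
    C–H: 8 × 406 = 3248
    Cl–Cl: 1 × 235 = 235
    Σ(broken) = 4155 kJ
  Bonds formed (products):
    C–C: 2 × 336 = 672
    C–Cl: 1 × 320 = 320
    C–H: 7 × 406 = 2842
    H–Cl: 1 × 423 = 423
    Σ(formed) = 4257 kJ
  ΔH_B = 4155 − 4257 = −102 kJ
ΔH_A − ΔH_B = −1250 kJ, so reaction A has the more negative ΔH; |ΔH_A − ΔH_B| = 1250 kJ.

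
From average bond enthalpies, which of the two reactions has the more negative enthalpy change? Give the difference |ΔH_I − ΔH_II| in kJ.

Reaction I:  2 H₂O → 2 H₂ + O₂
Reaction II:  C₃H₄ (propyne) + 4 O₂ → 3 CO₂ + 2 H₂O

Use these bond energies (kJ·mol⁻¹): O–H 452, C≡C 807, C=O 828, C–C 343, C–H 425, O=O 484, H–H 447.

Reaction II, by 2420 kJ

Reaction I:
  Bonds broken (reactants):
    O–H: 4 × 452 = 1808
    Σ(broken) = 1808 kJ
  Bonds formed (products):
    H–H: 2 × 447 = 894
    O=O: 1 × 484 = 484
    Σ(formed) = 1378 kJ
  ΔH_I = 1808 − 1378 = +430 kJ
Reaction II:
  Bonds broken (reactants):
    C≡C: 1 × 807 = 807
    C–C: 1 × 343 = 343
    C–H: 4 × 425 = 1700
    O=O: 4 × 484 = 1936
    Σ(broken) = 4786 kJ
  Bonds formed (products):
    C=O: 6 × 828 = 4968
    O–H: 4 × 452 = 1808
    Σ(formed) = 6776 kJ
  ΔH_II = 4786 − 6776 = −1990 kJ
ΔH_I − ΔH_II = +2420 kJ, so reaction II has the more negative ΔH; |ΔH_I − ΔH_II| = 2420 kJ.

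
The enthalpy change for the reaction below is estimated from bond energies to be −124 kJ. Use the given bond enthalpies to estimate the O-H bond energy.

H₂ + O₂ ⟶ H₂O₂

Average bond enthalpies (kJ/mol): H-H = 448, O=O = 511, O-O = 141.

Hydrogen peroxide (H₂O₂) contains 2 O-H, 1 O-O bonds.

D(O-H) ≈ 471 kJ/mol

Let D be the O-H bond energy.
Σ(broken) = 1×448 + 1×511 = 959
Σ(formed) = 2×D + 1×141 = 141 + 2D
ΔH = Σ(broken) − Σ(formed) = (959) − (141 + 2D) = +818 − 2D
Setting this equal to −124 kJ gives 2D = 942, so D = 471 kJ/mol.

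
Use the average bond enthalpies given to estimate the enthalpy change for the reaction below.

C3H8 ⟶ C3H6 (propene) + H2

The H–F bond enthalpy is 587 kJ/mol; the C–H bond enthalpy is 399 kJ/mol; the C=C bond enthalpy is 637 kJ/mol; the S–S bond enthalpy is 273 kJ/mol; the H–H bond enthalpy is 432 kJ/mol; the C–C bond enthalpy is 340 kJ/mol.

ΔH ≈ +69 kJ

Bonds broken (reactants):
  C–C: 2 × 340 = 680
  C–H: 8 × 399 = 3192
  Σ(broken) = 3872 kJ
Bonds formed (products):
  C–C: 1 × 340 = 340
  C–H: 6 × 399 = 2394
  C=C: 1 × 637 = 637
  H–H: 1 × 432 = 432
  Σ(formed) = 3803 kJ
ΔH = Σ(broken) − Σ(formed) = 3872 − 3803 = +69 kJ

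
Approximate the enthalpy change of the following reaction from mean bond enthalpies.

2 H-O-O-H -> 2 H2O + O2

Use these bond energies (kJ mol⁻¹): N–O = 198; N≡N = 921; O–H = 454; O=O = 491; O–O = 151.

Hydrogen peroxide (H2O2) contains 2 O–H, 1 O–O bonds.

Bonds broken (reactants):
  O–H: 4 × 454 = 1816
  O–O: 2 × 151 = 302
  Σ(broken) = 2118 kJ
Bonds formed (products):
  O–H: 4 × 454 = 1816
  O=O: 1 × 491 = 491
  Σ(formed) = 2307 kJ
ΔH = Σ(broken) − Σ(formed) = 2118 − 2307 = −189 kJ

ΔH ≈ −189 kJ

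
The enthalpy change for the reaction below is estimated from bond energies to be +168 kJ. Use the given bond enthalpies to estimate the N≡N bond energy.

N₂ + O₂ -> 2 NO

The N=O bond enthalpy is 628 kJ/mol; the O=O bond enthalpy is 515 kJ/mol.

Let D be the N≡N bond energy.
Σ(broken) = 1×D + 1×515 = 515 + D
Σ(formed) = 2×628 = 1256
ΔH = Σ(broken) − Σ(formed) = (515 + D) − (1256) = −741 + D
Setting this equal to +168 kJ gives D = 909 kJ/mol.

D(N≡N) ≈ 909 kJ/mol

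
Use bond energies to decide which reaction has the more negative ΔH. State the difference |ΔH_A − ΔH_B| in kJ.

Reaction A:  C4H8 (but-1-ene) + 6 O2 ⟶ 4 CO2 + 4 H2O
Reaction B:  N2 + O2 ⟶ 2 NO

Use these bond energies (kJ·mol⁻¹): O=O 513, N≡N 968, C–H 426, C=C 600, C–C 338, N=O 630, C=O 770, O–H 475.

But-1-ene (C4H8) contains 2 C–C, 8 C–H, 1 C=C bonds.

Reaction A, by 2419 kJ

Reaction A:
  Bonds broken (reactants):
    C–C: 2 × 338 = 676
    C–H: 8 × 426 = 3408
    C=C: 1 × 600 = 600
    O=O: 6 × 513 = 3078
    Σ(broken) = 7762 kJ
  Bonds formed (products):
    C=O: 8 × 770 = 6160
    O–H: 8 × 475 = 3800
    Σ(formed) = 9960 kJ
  ΔH_A = 7762 − 9960 = −2198 kJ
Reaction B:
  Bonds broken (reactants):
    N≡N: 1 × 968 = 968
    O=O: 1 × 513 = 513
    Σ(broken) = 1481 kJ
  Bonds formed (products):
    N=O: 2 × 630 = 1260
    Σ(formed) = 1260 kJ
  ΔH_B = 1481 − 1260 = +221 kJ
ΔH_A − ΔH_B = −2419 kJ, so reaction A has the more negative ΔH; |ΔH_A − ΔH_B| = 2419 kJ.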